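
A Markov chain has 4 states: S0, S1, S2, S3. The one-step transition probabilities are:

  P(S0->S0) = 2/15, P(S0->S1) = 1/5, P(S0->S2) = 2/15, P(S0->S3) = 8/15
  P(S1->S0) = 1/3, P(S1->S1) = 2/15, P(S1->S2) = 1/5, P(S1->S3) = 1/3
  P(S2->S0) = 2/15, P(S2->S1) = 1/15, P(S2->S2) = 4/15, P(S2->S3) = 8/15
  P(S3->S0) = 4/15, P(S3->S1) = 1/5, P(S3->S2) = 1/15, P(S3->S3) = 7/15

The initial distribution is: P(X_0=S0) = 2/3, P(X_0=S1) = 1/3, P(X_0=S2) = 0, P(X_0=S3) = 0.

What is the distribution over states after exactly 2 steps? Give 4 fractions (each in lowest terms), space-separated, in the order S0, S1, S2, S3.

Answer: 52/225 113/675 91/675 7/15

Derivation:
Propagating the distribution step by step (d_{t+1} = d_t * P):
d_0 = (S0=2/3, S1=1/3, S2=0, S3=0)
  d_1[S0] = 2/3*2/15 + 1/3*1/3 + 0*2/15 + 0*4/15 = 1/5
  d_1[S1] = 2/3*1/5 + 1/3*2/15 + 0*1/15 + 0*1/5 = 8/45
  d_1[S2] = 2/3*2/15 + 1/3*1/5 + 0*4/15 + 0*1/15 = 7/45
  d_1[S3] = 2/3*8/15 + 1/3*1/3 + 0*8/15 + 0*7/15 = 7/15
d_1 = (S0=1/5, S1=8/45, S2=7/45, S3=7/15)
  d_2[S0] = 1/5*2/15 + 8/45*1/3 + 7/45*2/15 + 7/15*4/15 = 52/225
  d_2[S1] = 1/5*1/5 + 8/45*2/15 + 7/45*1/15 + 7/15*1/5 = 113/675
  d_2[S2] = 1/5*2/15 + 8/45*1/5 + 7/45*4/15 + 7/15*1/15 = 91/675
  d_2[S3] = 1/5*8/15 + 8/45*1/3 + 7/45*8/15 + 7/15*7/15 = 7/15
d_2 = (S0=52/225, S1=113/675, S2=91/675, S3=7/15)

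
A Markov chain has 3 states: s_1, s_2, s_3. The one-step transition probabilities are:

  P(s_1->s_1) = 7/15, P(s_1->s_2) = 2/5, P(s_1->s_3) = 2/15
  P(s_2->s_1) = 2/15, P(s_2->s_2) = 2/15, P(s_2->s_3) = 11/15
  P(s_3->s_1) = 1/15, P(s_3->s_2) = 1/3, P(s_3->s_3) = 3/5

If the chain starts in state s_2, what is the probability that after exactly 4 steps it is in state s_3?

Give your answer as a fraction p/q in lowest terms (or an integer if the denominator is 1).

Computing P^4 by repeated multiplication:
P^1 =
  s_1: [7/15, 2/5, 2/15]
  s_2: [2/15, 2/15, 11/15]
  s_3: [1/15, 1/3, 3/5]
P^2 =
  s_1: [7/25, 64/225, 98/225]
  s_2: [29/225, 71/225, 5/9]
  s_3: [26/225, 61/225, 46/75]
P^3 =
  s_1: [667/3375, 332/1125, 1712/3375]
  s_2: [94/675, 941/3375, 1964/3375]
  s_3: [442/3375, 968/3375, 131/225]
P^4 =
  s_1: [2791/16875, 14554/50625, 27698/50625]
  s_2: [7136/50625, 14522/50625, 28967/50625]
  s_3: [1399/10125, 14413/50625, 9739/16875]

(P^4)[s_2 -> s_3] = 28967/50625

Answer: 28967/50625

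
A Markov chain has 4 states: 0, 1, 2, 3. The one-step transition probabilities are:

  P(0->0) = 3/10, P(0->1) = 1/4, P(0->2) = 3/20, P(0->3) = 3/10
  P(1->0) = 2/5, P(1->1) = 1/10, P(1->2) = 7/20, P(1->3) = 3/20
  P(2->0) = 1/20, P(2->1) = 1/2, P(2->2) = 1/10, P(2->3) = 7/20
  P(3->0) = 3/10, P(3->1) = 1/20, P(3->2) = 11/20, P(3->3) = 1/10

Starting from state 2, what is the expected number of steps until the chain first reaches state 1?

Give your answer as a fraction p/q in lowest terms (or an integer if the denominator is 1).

Answer: 1900/641

Derivation:
Let h_i = expected steps to first reach 1 from state i.
Boundary: h_1 = 0.
First-step equations for the other states:
  h_0 = 1 + 3/10*h_0 + 1/4*h_1 + 3/20*h_2 + 3/10*h_3
  h_2 = 1 + 1/20*h_0 + 1/2*h_1 + 1/10*h_2 + 7/20*h_3
  h_3 = 1 + 3/10*h_0 + 1/20*h_1 + 11/20*h_2 + 1/10*h_3

Substituting h_1 = 0 and rearranging gives the linear system (I - Q) h = 1:
  [7/10, -3/20, -3/10] . (h_0, h_2, h_3) = 1
  [-1/20, 9/10, -7/20] . (h_0, h_2, h_3) = 1
  [-3/10, -11/20, 9/10] . (h_0, h_2, h_3) = 1

Solving yields:
  h_0 = 2480/641
  h_2 = 1900/641
  h_3 = 2700/641

Starting state is 2, so the expected hitting time is h_2 = 1900/641.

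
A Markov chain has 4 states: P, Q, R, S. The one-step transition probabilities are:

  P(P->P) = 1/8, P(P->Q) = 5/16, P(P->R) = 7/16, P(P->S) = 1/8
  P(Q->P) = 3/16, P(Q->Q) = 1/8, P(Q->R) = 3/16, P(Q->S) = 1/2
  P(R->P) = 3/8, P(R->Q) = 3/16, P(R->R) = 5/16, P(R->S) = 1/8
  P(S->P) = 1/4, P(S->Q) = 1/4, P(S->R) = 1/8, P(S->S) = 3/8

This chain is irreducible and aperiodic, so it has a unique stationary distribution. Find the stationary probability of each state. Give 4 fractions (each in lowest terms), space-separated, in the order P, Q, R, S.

The stationary distribution satisfies pi = pi * P, i.e.:
  pi_P = 1/8*pi_P + 3/16*pi_Q + 3/8*pi_R + 1/4*pi_S
  pi_Q = 5/16*pi_P + 1/8*pi_Q + 3/16*pi_R + 1/4*pi_S
  pi_R = 7/16*pi_P + 3/16*pi_Q + 5/16*pi_R + 1/8*pi_S
  pi_S = 1/8*pi_P + 1/2*pi_Q + 1/8*pi_R + 3/8*pi_S
with normalization: pi_P + pi_Q + pi_R + pi_S = 1.

Using the first 3 balance equations plus normalization, the linear system A*pi = b is:
  [-7/8, 3/16, 3/8, 1/4] . pi = 0
  [5/16, -7/8, 3/16, 1/4] . pi = 0
  [7/16, 3/16, -11/16, 1/8] . pi = 0
  [1, 1, 1, 1] . pi = 1

Solving yields:
  pi_P = 485/2028
  pi_Q = 112/507
  pi_R = 41/156
  pi_S = 281/1014

Verification (pi * P):
  485/2028*1/8 + 112/507*3/16 + 41/156*3/8 + 281/1014*1/4 = 485/2028 = pi_P  (ok)
  485/2028*5/16 + 112/507*1/8 + 41/156*3/16 + 281/1014*1/4 = 112/507 = pi_Q  (ok)
  485/2028*7/16 + 112/507*3/16 + 41/156*5/16 + 281/1014*1/8 = 41/156 = pi_R  (ok)
  485/2028*1/8 + 112/507*1/2 + 41/156*1/8 + 281/1014*3/8 = 281/1014 = pi_S  (ok)

Answer: 485/2028 112/507 41/156 281/1014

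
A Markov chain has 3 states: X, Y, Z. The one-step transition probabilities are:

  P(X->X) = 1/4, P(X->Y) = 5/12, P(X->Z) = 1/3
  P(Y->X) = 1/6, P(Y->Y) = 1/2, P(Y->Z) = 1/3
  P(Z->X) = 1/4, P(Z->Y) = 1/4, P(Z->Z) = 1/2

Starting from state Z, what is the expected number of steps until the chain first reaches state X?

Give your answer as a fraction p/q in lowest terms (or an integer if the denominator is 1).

Let h_i = expected steps to first reach X from state i.
Boundary: h_X = 0.
First-step equations for the other states:
  h_Y = 1 + 1/6*h_X + 1/2*h_Y + 1/3*h_Z
  h_Z = 1 + 1/4*h_X + 1/4*h_Y + 1/2*h_Z

Substituting h_X = 0 and rearranging gives the linear system (I - Q) h = 1:
  [1/2, -1/3] . (h_Y, h_Z) = 1
  [-1/4, 1/2] . (h_Y, h_Z) = 1

Solving yields:
  h_Y = 5
  h_Z = 9/2

Starting state is Z, so the expected hitting time is h_Z = 9/2.

Answer: 9/2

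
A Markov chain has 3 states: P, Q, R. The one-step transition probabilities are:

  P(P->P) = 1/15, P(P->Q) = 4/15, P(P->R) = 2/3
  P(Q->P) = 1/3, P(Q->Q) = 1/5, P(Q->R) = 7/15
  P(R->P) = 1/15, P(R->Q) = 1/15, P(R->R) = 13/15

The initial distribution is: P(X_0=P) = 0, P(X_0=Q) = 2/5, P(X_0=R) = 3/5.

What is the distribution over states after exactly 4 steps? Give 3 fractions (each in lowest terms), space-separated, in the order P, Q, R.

Propagating the distribution step by step (d_{t+1} = d_t * P):
d_0 = (P=0, Q=2/5, R=3/5)
  d_1[P] = 0*1/15 + 2/5*1/3 + 3/5*1/15 = 13/75
  d_1[Q] = 0*4/15 + 2/5*1/5 + 3/5*1/15 = 3/25
  d_1[R] = 0*2/3 + 2/5*7/15 + 3/5*13/15 = 53/75
d_1 = (P=13/75, Q=3/25, R=53/75)
  d_2[P] = 13/75*1/15 + 3/25*1/3 + 53/75*1/15 = 37/375
  d_2[Q] = 13/75*4/15 + 3/25*1/5 + 53/75*1/15 = 44/375
  d_2[R] = 13/75*2/3 + 3/25*7/15 + 53/75*13/15 = 98/125
d_2 = (P=37/375, Q=44/375, R=98/125)
  d_3[P] = 37/375*1/15 + 44/375*1/3 + 98/125*1/15 = 551/5625
  d_3[Q] = 37/375*4/15 + 44/375*1/5 + 98/125*1/15 = 574/5625
  d_3[R] = 37/375*2/3 + 44/375*7/15 + 98/125*13/15 = 4/5
d_3 = (P=551/5625, Q=574/5625, R=4/5)
  d_4[P] = 551/5625*1/15 + 574/5625*1/3 + 4/5*1/15 = 7921/84375
  d_4[Q] = 551/5625*4/15 + 574/5625*1/5 + 4/5*1/15 = 8426/84375
  d_4[R] = 551/5625*2/3 + 574/5625*7/15 + 4/5*13/15 = 22676/28125
d_4 = (P=7921/84375, Q=8426/84375, R=22676/28125)

Answer: 7921/84375 8426/84375 22676/28125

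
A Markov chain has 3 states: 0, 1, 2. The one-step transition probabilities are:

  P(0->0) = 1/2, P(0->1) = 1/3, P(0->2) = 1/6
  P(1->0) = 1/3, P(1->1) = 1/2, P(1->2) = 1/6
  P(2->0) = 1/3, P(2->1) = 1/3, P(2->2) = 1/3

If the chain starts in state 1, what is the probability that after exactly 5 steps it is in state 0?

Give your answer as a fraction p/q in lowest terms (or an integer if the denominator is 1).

Computing P^5 by repeated multiplication:
P^1 =
  0: [1/2, 1/3, 1/6]
  1: [1/3, 1/2, 1/6]
  2: [1/3, 1/3, 1/3]
P^2 =
  0: [5/12, 7/18, 7/36]
  1: [7/18, 5/12, 7/36]
  2: [7/18, 7/18, 2/9]
P^3 =
  0: [29/72, 43/108, 43/216]
  1: [43/108, 29/72, 43/216]
  2: [43/108, 43/108, 11/54]
P^4 =
  0: [173/432, 259/648, 259/1296]
  1: [259/648, 173/432, 259/1296]
  2: [259/648, 259/648, 65/324]
P^5 =
  0: [1037/2592, 1555/3888, 1555/7776]
  1: [1555/3888, 1037/2592, 1555/7776]
  2: [1555/3888, 1555/3888, 389/1944]

(P^5)[1 -> 0] = 1555/3888

Answer: 1555/3888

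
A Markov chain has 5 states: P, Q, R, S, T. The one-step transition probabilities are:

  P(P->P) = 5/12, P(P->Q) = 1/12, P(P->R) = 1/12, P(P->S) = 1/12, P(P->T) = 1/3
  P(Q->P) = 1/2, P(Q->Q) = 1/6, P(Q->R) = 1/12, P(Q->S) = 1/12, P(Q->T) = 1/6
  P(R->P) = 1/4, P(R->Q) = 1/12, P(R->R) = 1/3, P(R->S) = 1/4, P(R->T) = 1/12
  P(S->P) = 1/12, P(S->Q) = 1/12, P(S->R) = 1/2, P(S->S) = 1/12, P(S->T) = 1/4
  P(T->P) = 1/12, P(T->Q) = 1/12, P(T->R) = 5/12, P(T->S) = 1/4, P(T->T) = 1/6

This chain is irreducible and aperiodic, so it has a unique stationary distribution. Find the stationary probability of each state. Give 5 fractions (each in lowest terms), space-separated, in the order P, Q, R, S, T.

The stationary distribution satisfies pi = pi * P, i.e.:
  pi_P = 5/12*pi_P + 1/2*pi_Q + 1/4*pi_R + 1/12*pi_S + 1/12*pi_T
  pi_Q = 1/12*pi_P + 1/6*pi_Q + 1/12*pi_R + 1/12*pi_S + 1/12*pi_T
  pi_R = 1/12*pi_P + 1/12*pi_Q + 1/3*pi_R + 1/2*pi_S + 5/12*pi_T
  pi_S = 1/12*pi_P + 1/12*pi_Q + 1/4*pi_R + 1/12*pi_S + 1/4*pi_T
  pi_T = 1/3*pi_P + 1/6*pi_Q + 1/12*pi_R + 1/4*pi_S + 1/6*pi_T
with normalization: pi_P + pi_Q + pi_R + pi_S + pi_T = 1.

Using the first 4 balance equations plus normalization, the linear system A*pi = b is:
  [-7/12, 1/2, 1/4, 1/12, 1/12] . pi = 0
  [1/12, -5/6, 1/12, 1/12, 1/12] . pi = 0
  [1/12, 1/12, -2/3, 1/2, 5/12] . pi = 0
  [1/12, 1/12, 1/4, -11/12, 1/4] . pi = 0
  [1, 1, 1, 1, 1] . pi = 1

Solving yields:
  pi_P = 2201/8646
  pi_Q = 1/11
  pi_R = 1258/4323
  pi_S = 713/4323
  pi_T = 1717/8646

Verification (pi * P):
  2201/8646*5/12 + 1/11*1/2 + 1258/4323*1/4 + 713/4323*1/12 + 1717/8646*1/12 = 2201/8646 = pi_P  (ok)
  2201/8646*1/12 + 1/11*1/6 + 1258/4323*1/12 + 713/4323*1/12 + 1717/8646*1/12 = 1/11 = pi_Q  (ok)
  2201/8646*1/12 + 1/11*1/12 + 1258/4323*1/3 + 713/4323*1/2 + 1717/8646*5/12 = 1258/4323 = pi_R  (ok)
  2201/8646*1/12 + 1/11*1/12 + 1258/4323*1/4 + 713/4323*1/12 + 1717/8646*1/4 = 713/4323 = pi_S  (ok)
  2201/8646*1/3 + 1/11*1/6 + 1258/4323*1/12 + 713/4323*1/4 + 1717/8646*1/6 = 1717/8646 = pi_T  (ok)

Answer: 2201/8646 1/11 1258/4323 713/4323 1717/8646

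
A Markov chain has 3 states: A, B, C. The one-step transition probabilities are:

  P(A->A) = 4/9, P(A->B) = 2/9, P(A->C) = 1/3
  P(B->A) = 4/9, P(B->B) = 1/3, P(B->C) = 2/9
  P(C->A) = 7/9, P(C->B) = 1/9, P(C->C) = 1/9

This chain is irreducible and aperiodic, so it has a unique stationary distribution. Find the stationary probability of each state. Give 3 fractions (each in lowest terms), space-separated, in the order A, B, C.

The stationary distribution satisfies pi = pi * P, i.e.:
  pi_A = 4/9*pi_A + 4/9*pi_B + 7/9*pi_C
  pi_B = 2/9*pi_A + 1/3*pi_B + 1/9*pi_C
  pi_C = 1/3*pi_A + 2/9*pi_B + 1/9*pi_C
with normalization: pi_A + pi_B + pi_C = 1.

Using the first 2 balance equations plus normalization, the linear system A*pi = b is:
  [-5/9, 4/9, 7/9] . pi = 0
  [2/9, -2/3, 1/9] . pi = 0
  [1, 1, 1] . pi = 1

Solving yields:
  pi_A = 46/87
  pi_B = 19/87
  pi_C = 22/87

Verification (pi * P):
  46/87*4/9 + 19/87*4/9 + 22/87*7/9 = 46/87 = pi_A  (ok)
  46/87*2/9 + 19/87*1/3 + 22/87*1/9 = 19/87 = pi_B  (ok)
  46/87*1/3 + 19/87*2/9 + 22/87*1/9 = 22/87 = pi_C  (ok)

Answer: 46/87 19/87 22/87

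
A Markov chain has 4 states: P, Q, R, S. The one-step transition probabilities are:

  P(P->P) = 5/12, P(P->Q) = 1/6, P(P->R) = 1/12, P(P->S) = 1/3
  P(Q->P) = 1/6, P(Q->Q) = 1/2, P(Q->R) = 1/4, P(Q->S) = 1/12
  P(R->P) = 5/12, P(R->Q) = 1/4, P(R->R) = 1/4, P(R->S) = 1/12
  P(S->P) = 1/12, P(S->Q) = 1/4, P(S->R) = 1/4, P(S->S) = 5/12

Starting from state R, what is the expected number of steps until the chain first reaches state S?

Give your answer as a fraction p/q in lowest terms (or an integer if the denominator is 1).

Let h_i = expected steps to first reach S from state i.
Boundary: h_S = 0.
First-step equations for the other states:
  h_P = 1 + 5/12*h_P + 1/6*h_Q + 1/12*h_R + 1/3*h_S
  h_Q = 1 + 1/6*h_P + 1/2*h_Q + 1/4*h_R + 1/12*h_S
  h_R = 1 + 5/12*h_P + 1/4*h_Q + 1/4*h_R + 1/12*h_S

Substituting h_S = 0 and rearranging gives the linear system (I - Q) h = 1:
  [7/12, -1/6, -1/12] . (h_P, h_Q, h_R) = 1
  [-1/6, 1/2, -1/4] . (h_P, h_Q, h_R) = 1
  [-5/12, -1/4, 3/4] . (h_P, h_Q, h_R) = 1

Solving yields:
  h_P = 312/71
  h_Q = 456/71
  h_R = 420/71

Starting state is R, so the expected hitting time is h_R = 420/71.

Answer: 420/71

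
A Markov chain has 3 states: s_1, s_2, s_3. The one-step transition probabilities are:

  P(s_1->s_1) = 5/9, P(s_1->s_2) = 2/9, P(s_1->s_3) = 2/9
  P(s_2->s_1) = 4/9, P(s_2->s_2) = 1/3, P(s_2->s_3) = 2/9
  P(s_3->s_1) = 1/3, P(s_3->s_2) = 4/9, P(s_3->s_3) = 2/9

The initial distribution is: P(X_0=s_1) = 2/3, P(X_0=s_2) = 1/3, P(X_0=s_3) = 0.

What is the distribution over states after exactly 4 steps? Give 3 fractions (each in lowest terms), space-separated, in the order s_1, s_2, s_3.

Answer: 9296/19683 6013/19683 2/9

Derivation:
Propagating the distribution step by step (d_{t+1} = d_t * P):
d_0 = (s_1=2/3, s_2=1/3, s_3=0)
  d_1[s_1] = 2/3*5/9 + 1/3*4/9 + 0*1/3 = 14/27
  d_1[s_2] = 2/3*2/9 + 1/3*1/3 + 0*4/9 = 7/27
  d_1[s_3] = 2/3*2/9 + 1/3*2/9 + 0*2/9 = 2/9
d_1 = (s_1=14/27, s_2=7/27, s_3=2/9)
  d_2[s_1] = 14/27*5/9 + 7/27*4/9 + 2/9*1/3 = 116/243
  d_2[s_2] = 14/27*2/9 + 7/27*1/3 + 2/9*4/9 = 73/243
  d_2[s_3] = 14/27*2/9 + 7/27*2/9 + 2/9*2/9 = 2/9
d_2 = (s_1=116/243, s_2=73/243, s_3=2/9)
  d_3[s_1] = 116/243*5/9 + 73/243*4/9 + 2/9*1/3 = 1034/2187
  d_3[s_2] = 116/243*2/9 + 73/243*1/3 + 2/9*4/9 = 667/2187
  d_3[s_3] = 116/243*2/9 + 73/243*2/9 + 2/9*2/9 = 2/9
d_3 = (s_1=1034/2187, s_2=667/2187, s_3=2/9)
  d_4[s_1] = 1034/2187*5/9 + 667/2187*4/9 + 2/9*1/3 = 9296/19683
  d_4[s_2] = 1034/2187*2/9 + 667/2187*1/3 + 2/9*4/9 = 6013/19683
  d_4[s_3] = 1034/2187*2/9 + 667/2187*2/9 + 2/9*2/9 = 2/9
d_4 = (s_1=9296/19683, s_2=6013/19683, s_3=2/9)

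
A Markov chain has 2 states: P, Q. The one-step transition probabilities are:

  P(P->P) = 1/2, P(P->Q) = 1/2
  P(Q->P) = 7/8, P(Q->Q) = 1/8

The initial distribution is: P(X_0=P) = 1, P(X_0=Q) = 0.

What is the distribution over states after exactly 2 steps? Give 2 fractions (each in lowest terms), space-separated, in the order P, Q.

Answer: 11/16 5/16

Derivation:
Propagating the distribution step by step (d_{t+1} = d_t * P):
d_0 = (P=1, Q=0)
  d_1[P] = 1*1/2 + 0*7/8 = 1/2
  d_1[Q] = 1*1/2 + 0*1/8 = 1/2
d_1 = (P=1/2, Q=1/2)
  d_2[P] = 1/2*1/2 + 1/2*7/8 = 11/16
  d_2[Q] = 1/2*1/2 + 1/2*1/8 = 5/16
d_2 = (P=11/16, Q=5/16)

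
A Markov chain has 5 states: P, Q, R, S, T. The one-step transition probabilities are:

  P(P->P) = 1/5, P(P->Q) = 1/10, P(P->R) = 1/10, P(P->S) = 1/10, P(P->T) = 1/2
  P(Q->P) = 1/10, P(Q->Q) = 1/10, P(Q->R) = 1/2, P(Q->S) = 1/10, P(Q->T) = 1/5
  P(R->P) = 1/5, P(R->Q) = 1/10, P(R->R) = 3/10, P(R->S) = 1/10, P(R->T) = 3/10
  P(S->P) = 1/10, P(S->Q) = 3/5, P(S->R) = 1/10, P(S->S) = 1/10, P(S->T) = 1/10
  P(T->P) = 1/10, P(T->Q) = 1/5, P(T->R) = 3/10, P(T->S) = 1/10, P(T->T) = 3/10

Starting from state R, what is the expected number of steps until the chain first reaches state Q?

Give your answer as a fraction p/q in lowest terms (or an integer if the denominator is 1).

Let h_i = expected steps to first reach Q from state i.
Boundary: h_Q = 0.
First-step equations for the other states:
  h_P = 1 + 1/5*h_P + 1/10*h_Q + 1/10*h_R + 1/10*h_S + 1/2*h_T
  h_R = 1 + 1/5*h_P + 1/10*h_Q + 3/10*h_R + 1/10*h_S + 3/10*h_T
  h_S = 1 + 1/10*h_P + 3/5*h_Q + 1/10*h_R + 1/10*h_S + 1/10*h_T
  h_T = 1 + 1/10*h_P + 1/5*h_Q + 3/10*h_R + 1/10*h_S + 3/10*h_T

Substituting h_Q = 0 and rearranging gives the linear system (I - Q) h = 1:
  [4/5, -1/10, -1/10, -1/2] . (h_P, h_R, h_S, h_T) = 1
  [-1/5, 7/10, -1/10, -3/10] . (h_P, h_R, h_S, h_T) = 1
  [-1/10, -1/10, 9/10, -1/10] . (h_P, h_R, h_S, h_T) = 1
  [-1/10, -3/10, -1/10, 7/10] . (h_P, h_R, h_S, h_T) = 1

Solving yields:
  h_P = 1250/231
  h_R = 425/77
  h_S = 95/33
  h_T = 1150/231

Starting state is R, so the expected hitting time is h_R = 425/77.

Answer: 425/77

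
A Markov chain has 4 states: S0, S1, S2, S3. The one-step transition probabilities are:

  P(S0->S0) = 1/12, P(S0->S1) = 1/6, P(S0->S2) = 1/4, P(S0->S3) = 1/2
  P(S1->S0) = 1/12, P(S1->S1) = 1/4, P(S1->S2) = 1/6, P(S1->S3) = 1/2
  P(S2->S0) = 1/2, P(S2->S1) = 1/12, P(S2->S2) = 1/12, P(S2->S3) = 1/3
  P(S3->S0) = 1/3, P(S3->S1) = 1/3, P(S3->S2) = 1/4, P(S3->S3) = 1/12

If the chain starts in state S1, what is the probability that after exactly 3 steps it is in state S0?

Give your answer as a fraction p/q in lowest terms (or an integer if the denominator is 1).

Answer: 403/1728

Derivation:
Computing P^3 by repeated multiplication:
P^1 =
  S0: [1/12, 1/6, 1/4, 1/2]
  S1: [1/12, 1/4, 1/6, 1/2]
  S2: [1/2, 1/12, 1/12, 1/3]
  S3: [1/3, 1/3, 1/4, 1/12]
P^2 =
  S0: [5/16, 35/144, 7/36, 1/4]
  S1: [5/18, 37/144, 29/144, 19/72]
  S2: [29/144, 2/9, 11/48, 25/72]
  S3: [5/24, 3/16, 13/72, 61/144]
P^3 =
  S0: [49/216, 367/1728, 341/1728, 157/432]
  S1: [403/1728, 31/144, 337/1728, 77/216]
  S2: [17/64, 43/192, 167/864, 137/432]
  S3: [457/1728, 137/576, 353/1728, 169/576]

(P^3)[S1 -> S0] = 403/1728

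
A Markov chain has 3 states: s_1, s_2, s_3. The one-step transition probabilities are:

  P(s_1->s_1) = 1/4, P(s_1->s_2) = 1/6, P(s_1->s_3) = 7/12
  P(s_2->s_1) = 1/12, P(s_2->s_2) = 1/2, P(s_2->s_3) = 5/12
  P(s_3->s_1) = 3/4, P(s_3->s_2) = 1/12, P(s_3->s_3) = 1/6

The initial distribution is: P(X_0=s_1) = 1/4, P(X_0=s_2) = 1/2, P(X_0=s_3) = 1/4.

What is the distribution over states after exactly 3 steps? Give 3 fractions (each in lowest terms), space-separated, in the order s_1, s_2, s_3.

Answer: 85/216 1489/6912 901/2304

Derivation:
Propagating the distribution step by step (d_{t+1} = d_t * P):
d_0 = (s_1=1/4, s_2=1/2, s_3=1/4)
  d_1[s_1] = 1/4*1/4 + 1/2*1/12 + 1/4*3/4 = 7/24
  d_1[s_2] = 1/4*1/6 + 1/2*1/2 + 1/4*1/12 = 5/16
  d_1[s_3] = 1/4*7/12 + 1/2*5/12 + 1/4*1/6 = 19/48
d_1 = (s_1=7/24, s_2=5/16, s_3=19/48)
  d_2[s_1] = 7/24*1/4 + 5/16*1/12 + 19/48*3/4 = 19/48
  d_2[s_2] = 7/24*1/6 + 5/16*1/2 + 19/48*1/12 = 137/576
  d_2[s_3] = 7/24*7/12 + 5/16*5/12 + 19/48*1/6 = 211/576
d_2 = (s_1=19/48, s_2=137/576, s_3=211/576)
  d_3[s_1] = 19/48*1/4 + 137/576*1/12 + 211/576*3/4 = 85/216
  d_3[s_2] = 19/48*1/6 + 137/576*1/2 + 211/576*1/12 = 1489/6912
  d_3[s_3] = 19/48*7/12 + 137/576*5/12 + 211/576*1/6 = 901/2304
d_3 = (s_1=85/216, s_2=1489/6912, s_3=901/2304)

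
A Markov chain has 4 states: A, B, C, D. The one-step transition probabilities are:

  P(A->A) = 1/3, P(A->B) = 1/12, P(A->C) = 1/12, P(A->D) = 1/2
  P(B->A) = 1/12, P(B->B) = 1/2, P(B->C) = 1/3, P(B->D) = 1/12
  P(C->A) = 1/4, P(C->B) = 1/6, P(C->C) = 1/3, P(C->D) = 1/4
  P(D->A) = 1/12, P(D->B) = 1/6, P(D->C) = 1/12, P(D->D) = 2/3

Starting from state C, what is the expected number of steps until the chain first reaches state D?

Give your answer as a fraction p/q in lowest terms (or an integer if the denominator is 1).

Answer: 129/35

Derivation:
Let h_i = expected steps to first reach D from state i.
Boundary: h_D = 0.
First-step equations for the other states:
  h_A = 1 + 1/3*h_A + 1/12*h_B + 1/12*h_C + 1/2*h_D
  h_B = 1 + 1/12*h_A + 1/2*h_B + 1/3*h_C + 1/12*h_D
  h_C = 1 + 1/4*h_A + 1/6*h_B + 1/3*h_C + 1/4*h_D

Substituting h_D = 0 and rearranging gives the linear system (I - Q) h = 1:
  [2/3, -1/12, -1/12] . (h_A, h_B, h_C) = 1
  [-1/12, 1/2, -1/3] . (h_A, h_B, h_C) = 1
  [-1/4, -1/6, 2/3] . (h_A, h_B, h_C) = 1

Solving yields:
  h_A = 18/7
  h_B = 171/35
  h_C = 129/35

Starting state is C, so the expected hitting time is h_C = 129/35.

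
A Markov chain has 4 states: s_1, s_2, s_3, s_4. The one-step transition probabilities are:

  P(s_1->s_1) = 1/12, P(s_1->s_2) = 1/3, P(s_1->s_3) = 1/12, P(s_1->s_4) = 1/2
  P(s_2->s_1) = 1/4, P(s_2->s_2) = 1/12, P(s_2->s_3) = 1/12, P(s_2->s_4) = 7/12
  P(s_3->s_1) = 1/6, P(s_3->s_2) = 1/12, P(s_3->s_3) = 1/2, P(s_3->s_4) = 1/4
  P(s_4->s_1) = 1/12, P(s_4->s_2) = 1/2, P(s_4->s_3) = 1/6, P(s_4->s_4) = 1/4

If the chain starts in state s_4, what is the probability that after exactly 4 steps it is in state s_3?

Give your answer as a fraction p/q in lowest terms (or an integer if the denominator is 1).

Answer: 2009/10368

Derivation:
Computing P^4 by repeated multiplication:
P^1 =
  s_1: [1/12, 1/3, 1/12, 1/2]
  s_2: [1/4, 1/12, 1/12, 7/12]
  s_3: [1/6, 1/12, 1/2, 1/4]
  s_4: [1/12, 1/2, 1/6, 1/4]
P^2 =
  s_1: [7/48, 5/16, 23/144, 55/144]
  s_2: [5/48, 7/18, 1/6, 49/144]
  s_3: [5/36, 11/48, 5/16, 23/72]
  s_4: [13/72, 5/24, 25/144, 7/16]
P^3 =
  s_1: [257/1728, 241/864, 157/864, 25/64]
  s_2: [35/216, 217/864, 313/1728, 701/1728]
  s_3: [85/576, 217/864, 415/1728, 13/36]
  s_4: [229/1728, 179/576, 83/432, 35/96]
P^4 =
  s_1: [167/1152, 979/3456, 3973/20736, 7883/20736]
  s_2: [2909/20736, 6073/20736, 1997/10368, 485/1296]
  s_3: [3011/20736, 1871/6912, 4427/20736, 7685/20736]
  s_4: [1567/10368, 1855/6912, 2009/10368, 99/256]

(P^4)[s_4 -> s_3] = 2009/10368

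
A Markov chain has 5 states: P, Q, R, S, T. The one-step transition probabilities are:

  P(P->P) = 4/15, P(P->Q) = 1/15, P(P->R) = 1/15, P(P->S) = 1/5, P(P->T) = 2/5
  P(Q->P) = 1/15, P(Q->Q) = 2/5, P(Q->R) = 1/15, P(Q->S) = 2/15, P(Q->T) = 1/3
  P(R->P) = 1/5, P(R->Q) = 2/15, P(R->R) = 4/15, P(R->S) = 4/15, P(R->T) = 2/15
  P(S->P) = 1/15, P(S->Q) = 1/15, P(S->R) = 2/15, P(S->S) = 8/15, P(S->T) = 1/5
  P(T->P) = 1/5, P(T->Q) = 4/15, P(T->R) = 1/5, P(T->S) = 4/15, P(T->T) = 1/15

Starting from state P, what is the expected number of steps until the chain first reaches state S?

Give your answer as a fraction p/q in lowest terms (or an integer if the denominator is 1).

Answer: 6295/1343

Derivation:
Let h_i = expected steps to first reach S from state i.
Boundary: h_S = 0.
First-step equations for the other states:
  h_P = 1 + 4/15*h_P + 1/15*h_Q + 1/15*h_R + 1/5*h_S + 2/5*h_T
  h_Q = 1 + 1/15*h_P + 2/5*h_Q + 1/15*h_R + 2/15*h_S + 1/3*h_T
  h_R = 1 + 1/5*h_P + 2/15*h_Q + 4/15*h_R + 4/15*h_S + 2/15*h_T
  h_T = 1 + 1/5*h_P + 4/15*h_Q + 1/5*h_R + 4/15*h_S + 1/15*h_T

Substituting h_S = 0 and rearranging gives the linear system (I - Q) h = 1:
  [11/15, -1/15, -1/15, -2/5] . (h_P, h_Q, h_R, h_T) = 1
  [-1/15, 3/5, -1/15, -1/3] . (h_P, h_Q, h_R, h_T) = 1
  [-1/5, -2/15, 11/15, -2/15] . (h_P, h_Q, h_R, h_T) = 1
  [-1/5, -4/15, -1/5, 14/15] . (h_P, h_Q, h_R, h_T) = 1

Solving yields:
  h_P = 6295/1343
  h_Q = 6950/1343
  h_R = 5910/1343
  h_T = 6040/1343

Starting state is P, so the expected hitting time is h_P = 6295/1343.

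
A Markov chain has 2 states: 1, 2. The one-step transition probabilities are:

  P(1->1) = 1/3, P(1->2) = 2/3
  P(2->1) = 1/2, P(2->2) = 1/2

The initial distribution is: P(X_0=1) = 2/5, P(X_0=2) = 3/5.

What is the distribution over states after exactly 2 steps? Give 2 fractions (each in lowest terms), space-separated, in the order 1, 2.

Propagating the distribution step by step (d_{t+1} = d_t * P):
d_0 = (1=2/5, 2=3/5)
  d_1[1] = 2/5*1/3 + 3/5*1/2 = 13/30
  d_1[2] = 2/5*2/3 + 3/5*1/2 = 17/30
d_1 = (1=13/30, 2=17/30)
  d_2[1] = 13/30*1/3 + 17/30*1/2 = 77/180
  d_2[2] = 13/30*2/3 + 17/30*1/2 = 103/180
d_2 = (1=77/180, 2=103/180)

Answer: 77/180 103/180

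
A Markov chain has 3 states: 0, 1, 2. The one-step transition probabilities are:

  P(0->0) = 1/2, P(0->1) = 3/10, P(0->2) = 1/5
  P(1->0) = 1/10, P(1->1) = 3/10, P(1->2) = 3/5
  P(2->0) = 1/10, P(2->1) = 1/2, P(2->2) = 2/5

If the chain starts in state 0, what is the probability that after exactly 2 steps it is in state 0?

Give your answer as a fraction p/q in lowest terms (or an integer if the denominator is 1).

Computing P^2 by repeated multiplication:
P^1 =
  0: [1/2, 3/10, 1/5]
  1: [1/10, 3/10, 3/5]
  2: [1/10, 1/2, 2/5]
P^2 =
  0: [3/10, 17/50, 9/25]
  1: [7/50, 21/50, 11/25]
  2: [7/50, 19/50, 12/25]

(P^2)[0 -> 0] = 3/10

Answer: 3/10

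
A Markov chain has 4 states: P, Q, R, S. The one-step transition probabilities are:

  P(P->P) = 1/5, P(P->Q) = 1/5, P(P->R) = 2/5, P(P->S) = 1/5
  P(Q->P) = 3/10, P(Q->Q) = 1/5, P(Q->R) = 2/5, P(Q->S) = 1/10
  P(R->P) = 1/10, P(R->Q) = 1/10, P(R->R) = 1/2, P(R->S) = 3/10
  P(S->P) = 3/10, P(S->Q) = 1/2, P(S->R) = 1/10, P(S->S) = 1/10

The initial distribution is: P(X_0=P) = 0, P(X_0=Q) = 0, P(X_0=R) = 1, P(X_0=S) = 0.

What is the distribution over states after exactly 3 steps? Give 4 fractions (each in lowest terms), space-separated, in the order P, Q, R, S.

Answer: 209/1000 227/1000 373/1000 191/1000

Derivation:
Propagating the distribution step by step (d_{t+1} = d_t * P):
d_0 = (P=0, Q=0, R=1, S=0)
  d_1[P] = 0*1/5 + 0*3/10 + 1*1/10 + 0*3/10 = 1/10
  d_1[Q] = 0*1/5 + 0*1/5 + 1*1/10 + 0*1/2 = 1/10
  d_1[R] = 0*2/5 + 0*2/5 + 1*1/2 + 0*1/10 = 1/2
  d_1[S] = 0*1/5 + 0*1/10 + 1*3/10 + 0*1/10 = 3/10
d_1 = (P=1/10, Q=1/10, R=1/2, S=3/10)
  d_2[P] = 1/10*1/5 + 1/10*3/10 + 1/2*1/10 + 3/10*3/10 = 19/100
  d_2[Q] = 1/10*1/5 + 1/10*1/5 + 1/2*1/10 + 3/10*1/2 = 6/25
  d_2[R] = 1/10*2/5 + 1/10*2/5 + 1/2*1/2 + 3/10*1/10 = 9/25
  d_2[S] = 1/10*1/5 + 1/10*1/10 + 1/2*3/10 + 3/10*1/10 = 21/100
d_2 = (P=19/100, Q=6/25, R=9/25, S=21/100)
  d_3[P] = 19/100*1/5 + 6/25*3/10 + 9/25*1/10 + 21/100*3/10 = 209/1000
  d_3[Q] = 19/100*1/5 + 6/25*1/5 + 9/25*1/10 + 21/100*1/2 = 227/1000
  d_3[R] = 19/100*2/5 + 6/25*2/5 + 9/25*1/2 + 21/100*1/10 = 373/1000
  d_3[S] = 19/100*1/5 + 6/25*1/10 + 9/25*3/10 + 21/100*1/10 = 191/1000
d_3 = (P=209/1000, Q=227/1000, R=373/1000, S=191/1000)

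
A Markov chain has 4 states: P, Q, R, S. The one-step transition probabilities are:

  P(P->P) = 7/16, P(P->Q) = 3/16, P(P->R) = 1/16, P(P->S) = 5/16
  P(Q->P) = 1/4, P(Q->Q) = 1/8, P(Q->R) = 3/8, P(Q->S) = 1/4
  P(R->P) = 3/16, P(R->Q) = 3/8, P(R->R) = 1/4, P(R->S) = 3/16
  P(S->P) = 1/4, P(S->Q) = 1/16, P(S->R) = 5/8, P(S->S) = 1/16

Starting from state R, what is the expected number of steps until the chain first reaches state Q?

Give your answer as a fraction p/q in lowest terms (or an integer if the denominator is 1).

Let h_i = expected steps to first reach Q from state i.
Boundary: h_Q = 0.
First-step equations for the other states:
  h_P = 1 + 7/16*h_P + 3/16*h_Q + 1/16*h_R + 5/16*h_S
  h_R = 1 + 3/16*h_P + 3/8*h_Q + 1/4*h_R + 3/16*h_S
  h_S = 1 + 1/4*h_P + 1/16*h_Q + 5/8*h_R + 1/16*h_S

Substituting h_Q = 0 and rearranging gives the linear system (I - Q) h = 1:
  [9/16, -1/16, -5/16] . (h_P, h_R, h_S) = 1
  [-3/16, 3/4, -3/16] . (h_P, h_R, h_S) = 1
  [-1/4, -5/8, 15/16] . (h_P, h_R, h_S) = 1

Solving yields:
  h_P = 4448/903
  h_R = 3424/903
  h_S = 4432/903

Starting state is R, so the expected hitting time is h_R = 3424/903.

Answer: 3424/903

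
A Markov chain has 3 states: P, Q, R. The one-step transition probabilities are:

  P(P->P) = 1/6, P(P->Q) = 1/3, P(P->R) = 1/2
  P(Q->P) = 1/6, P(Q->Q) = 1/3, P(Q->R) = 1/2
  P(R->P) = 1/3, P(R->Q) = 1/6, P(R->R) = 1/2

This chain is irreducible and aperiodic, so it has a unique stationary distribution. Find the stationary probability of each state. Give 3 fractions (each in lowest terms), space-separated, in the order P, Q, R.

Answer: 1/4 1/4 1/2

Derivation:
The stationary distribution satisfies pi = pi * P, i.e.:
  pi_P = 1/6*pi_P + 1/6*pi_Q + 1/3*pi_R
  pi_Q = 1/3*pi_P + 1/3*pi_Q + 1/6*pi_R
  pi_R = 1/2*pi_P + 1/2*pi_Q + 1/2*pi_R
with normalization: pi_P + pi_Q + pi_R = 1.

Using the first 2 balance equations plus normalization, the linear system A*pi = b is:
  [-5/6, 1/6, 1/3] . pi = 0
  [1/3, -2/3, 1/6] . pi = 0
  [1, 1, 1] . pi = 1

Solving yields:
  pi_P = 1/4
  pi_Q = 1/4
  pi_R = 1/2

Verification (pi * P):
  1/4*1/6 + 1/4*1/6 + 1/2*1/3 = 1/4 = pi_P  (ok)
  1/4*1/3 + 1/4*1/3 + 1/2*1/6 = 1/4 = pi_Q  (ok)
  1/4*1/2 + 1/4*1/2 + 1/2*1/2 = 1/2 = pi_R  (ok)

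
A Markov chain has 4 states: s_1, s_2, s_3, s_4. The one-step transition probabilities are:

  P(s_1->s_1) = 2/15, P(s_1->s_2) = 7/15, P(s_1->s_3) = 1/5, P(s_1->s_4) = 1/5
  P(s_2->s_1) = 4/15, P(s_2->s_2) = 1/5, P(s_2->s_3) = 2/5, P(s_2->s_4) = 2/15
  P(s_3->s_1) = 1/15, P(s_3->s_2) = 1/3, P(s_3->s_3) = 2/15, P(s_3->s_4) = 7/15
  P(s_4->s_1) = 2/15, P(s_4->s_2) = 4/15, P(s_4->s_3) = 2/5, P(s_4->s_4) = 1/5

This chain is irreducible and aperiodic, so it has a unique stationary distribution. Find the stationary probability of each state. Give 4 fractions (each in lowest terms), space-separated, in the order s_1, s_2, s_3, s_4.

Answer: 169/1101 109/367 107/367 284/1101

Derivation:
The stationary distribution satisfies pi = pi * P, i.e.:
  pi_s_1 = 2/15*pi_s_1 + 4/15*pi_s_2 + 1/15*pi_s_3 + 2/15*pi_s_4
  pi_s_2 = 7/15*pi_s_1 + 1/5*pi_s_2 + 1/3*pi_s_3 + 4/15*pi_s_4
  pi_s_3 = 1/5*pi_s_1 + 2/5*pi_s_2 + 2/15*pi_s_3 + 2/5*pi_s_4
  pi_s_4 = 1/5*pi_s_1 + 2/15*pi_s_2 + 7/15*pi_s_3 + 1/5*pi_s_4
with normalization: pi_s_1 + pi_s_2 + pi_s_3 + pi_s_4 = 1.

Using the first 3 balance equations plus normalization, the linear system A*pi = b is:
  [-13/15, 4/15, 1/15, 2/15] . pi = 0
  [7/15, -4/5, 1/3, 4/15] . pi = 0
  [1/5, 2/5, -13/15, 2/5] . pi = 0
  [1, 1, 1, 1] . pi = 1

Solving yields:
  pi_s_1 = 169/1101
  pi_s_2 = 109/367
  pi_s_3 = 107/367
  pi_s_4 = 284/1101

Verification (pi * P):
  169/1101*2/15 + 109/367*4/15 + 107/367*1/15 + 284/1101*2/15 = 169/1101 = pi_s_1  (ok)
  169/1101*7/15 + 109/367*1/5 + 107/367*1/3 + 284/1101*4/15 = 109/367 = pi_s_2  (ok)
  169/1101*1/5 + 109/367*2/5 + 107/367*2/15 + 284/1101*2/5 = 107/367 = pi_s_3  (ok)
  169/1101*1/5 + 109/367*2/15 + 107/367*7/15 + 284/1101*1/5 = 284/1101 = pi_s_4  (ok)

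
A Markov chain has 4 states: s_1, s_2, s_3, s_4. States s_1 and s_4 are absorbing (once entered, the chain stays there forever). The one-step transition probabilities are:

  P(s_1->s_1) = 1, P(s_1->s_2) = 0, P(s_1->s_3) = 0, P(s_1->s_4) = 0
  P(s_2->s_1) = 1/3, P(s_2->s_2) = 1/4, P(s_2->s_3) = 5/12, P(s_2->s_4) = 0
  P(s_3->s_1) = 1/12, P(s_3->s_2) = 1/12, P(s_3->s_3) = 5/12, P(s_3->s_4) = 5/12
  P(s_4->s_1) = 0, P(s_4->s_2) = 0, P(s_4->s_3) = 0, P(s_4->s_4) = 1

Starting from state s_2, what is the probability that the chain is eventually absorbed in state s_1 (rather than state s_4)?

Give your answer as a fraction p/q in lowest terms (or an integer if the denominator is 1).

Let a_i = P(absorbed in s_1 | start in state i).
Boundary conditions: a_s_1 = 1, a_s_4 = 0.
For each transient state i, a_i = sum_j P(i->j) * a_j:
  a_s_2 = 1/3*a_s_1 + 1/4*a_s_2 + 5/12*a_s_3 + 0*a_s_4
  a_s_3 = 1/12*a_s_1 + 1/12*a_s_2 + 5/12*a_s_3 + 5/12*a_s_4

Substituting a_s_1 = 1 and a_s_4 = 0, rearrange to (I - Q) a = r where r[i] = P(i -> s_1):
  [3/4, -5/12] . (a_s_2, a_s_3) = 1/3
  [-1/12, 7/12] . (a_s_2, a_s_3) = 1/12

Solving yields:
  a_s_2 = 33/58
  a_s_3 = 13/58

Starting state is s_2, so the absorption probability is a_s_2 = 33/58.

Answer: 33/58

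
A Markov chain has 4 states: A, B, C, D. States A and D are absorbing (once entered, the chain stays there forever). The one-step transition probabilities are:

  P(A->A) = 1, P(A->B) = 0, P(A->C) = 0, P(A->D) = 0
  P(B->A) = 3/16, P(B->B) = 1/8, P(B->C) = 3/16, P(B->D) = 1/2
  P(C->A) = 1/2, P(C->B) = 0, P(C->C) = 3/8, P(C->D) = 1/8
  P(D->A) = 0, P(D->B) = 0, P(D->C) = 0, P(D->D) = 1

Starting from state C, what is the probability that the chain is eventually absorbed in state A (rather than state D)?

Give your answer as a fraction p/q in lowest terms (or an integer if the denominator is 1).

Let a_i = P(absorbed in A | start in state i).
Boundary conditions: a_A = 1, a_D = 0.
For each transient state i, a_i = sum_j P(i->j) * a_j:
  a_B = 3/16*a_A + 1/8*a_B + 3/16*a_C + 1/2*a_D
  a_C = 1/2*a_A + 0*a_B + 3/8*a_C + 1/8*a_D

Substituting a_A = 1 and a_D = 0, rearrange to (I - Q) a = r where r[i] = P(i -> A):
  [7/8, -3/16] . (a_B, a_C) = 3/16
  [0, 5/8] . (a_B, a_C) = 1/2

Solving yields:
  a_B = 27/70
  a_C = 4/5

Starting state is C, so the absorption probability is a_C = 4/5.

Answer: 4/5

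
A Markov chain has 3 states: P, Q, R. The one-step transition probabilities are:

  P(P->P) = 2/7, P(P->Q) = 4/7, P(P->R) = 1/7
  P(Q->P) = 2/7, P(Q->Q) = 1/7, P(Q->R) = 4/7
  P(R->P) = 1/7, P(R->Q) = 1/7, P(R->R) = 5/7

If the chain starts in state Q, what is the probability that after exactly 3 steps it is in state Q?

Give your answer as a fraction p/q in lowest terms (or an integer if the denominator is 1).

Answer: 79/343

Derivation:
Computing P^3 by repeated multiplication:
P^1 =
  P: [2/7, 4/7, 1/7]
  Q: [2/7, 1/7, 4/7]
  R: [1/7, 1/7, 5/7]
P^2 =
  P: [13/49, 13/49, 23/49]
  Q: [10/49, 13/49, 26/49]
  R: [9/49, 10/49, 30/49]
P^3 =
  P: [75/343, 88/343, 180/343]
  Q: [72/343, 79/343, 192/343]
  R: [68/343, 76/343, 199/343]

(P^3)[Q -> Q] = 79/343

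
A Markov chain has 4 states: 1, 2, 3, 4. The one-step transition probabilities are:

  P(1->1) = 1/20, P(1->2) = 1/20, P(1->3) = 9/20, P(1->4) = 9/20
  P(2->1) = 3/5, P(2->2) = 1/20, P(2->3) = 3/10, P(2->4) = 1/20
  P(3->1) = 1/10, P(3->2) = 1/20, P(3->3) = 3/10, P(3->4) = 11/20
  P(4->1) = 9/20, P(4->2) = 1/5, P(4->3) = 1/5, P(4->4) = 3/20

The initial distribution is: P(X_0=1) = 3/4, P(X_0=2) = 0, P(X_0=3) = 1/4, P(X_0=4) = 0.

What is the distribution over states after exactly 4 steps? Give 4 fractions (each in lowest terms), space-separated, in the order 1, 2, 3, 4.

Propagating the distribution step by step (d_{t+1} = d_t * P):
d_0 = (1=3/4, 2=0, 3=1/4, 4=0)
  d_1[1] = 3/4*1/20 + 0*3/5 + 1/4*1/10 + 0*9/20 = 1/16
  d_1[2] = 3/4*1/20 + 0*1/20 + 1/4*1/20 + 0*1/5 = 1/20
  d_1[3] = 3/4*9/20 + 0*3/10 + 1/4*3/10 + 0*1/5 = 33/80
  d_1[4] = 3/4*9/20 + 0*1/20 + 1/4*11/20 + 0*3/20 = 19/40
d_1 = (1=1/16, 2=1/20, 3=33/80, 4=19/40)
  d_2[1] = 1/16*1/20 + 1/20*3/5 + 33/80*1/10 + 19/40*9/20 = 461/1600
  d_2[2] = 1/16*1/20 + 1/20*1/20 + 33/80*1/20 + 19/40*1/5 = 97/800
  d_2[3] = 1/16*9/20 + 1/20*3/10 + 33/80*3/10 + 19/40*1/5 = 419/1600
  d_2[4] = 1/16*9/20 + 1/20*1/20 + 33/80*11/20 + 19/40*3/20 = 263/800
d_2 = (1=461/1600, 2=97/800, 3=419/1600, 4=263/800)
  d_3[1] = 461/1600*1/20 + 97/800*3/5 + 419/1600*1/10 + 263/800*9/20 = 8361/32000
  d_3[2] = 461/1600*1/20 + 97/800*1/20 + 419/1600*1/20 + 263/800*1/5 = 1589/16000
  d_3[3] = 461/1600*9/20 + 97/800*3/10 + 419/1600*3/10 + 263/800*1/5 = 9931/32000
  d_3[4] = 461/1600*9/20 + 97/800*1/20 + 419/1600*11/20 + 263/800*3/20 = 1053/3200
d_3 = (1=8361/32000, 2=1589/16000, 3=9931/32000, 4=1053/3200)
  d_4[1] = 8361/32000*1/20 + 1589/16000*3/5 + 9931/32000*1/10 + 1053/3200*9/20 = 161129/640000
  d_4[2] = 8361/32000*1/20 + 1589/16000*1/20 + 9931/32000*1/20 + 1053/3200*1/5 = 6359/64000
  d_4[3] = 8361/32000*9/20 + 1589/16000*3/10 + 9931/32000*3/10 + 1053/3200*1/5 = 196023/640000
  d_4[4] = 8361/32000*9/20 + 1589/16000*1/20 + 9931/32000*11/20 + 1053/3200*3/20 = 109629/320000
d_4 = (1=161129/640000, 2=6359/64000, 3=196023/640000, 4=109629/320000)

Answer: 161129/640000 6359/64000 196023/640000 109629/320000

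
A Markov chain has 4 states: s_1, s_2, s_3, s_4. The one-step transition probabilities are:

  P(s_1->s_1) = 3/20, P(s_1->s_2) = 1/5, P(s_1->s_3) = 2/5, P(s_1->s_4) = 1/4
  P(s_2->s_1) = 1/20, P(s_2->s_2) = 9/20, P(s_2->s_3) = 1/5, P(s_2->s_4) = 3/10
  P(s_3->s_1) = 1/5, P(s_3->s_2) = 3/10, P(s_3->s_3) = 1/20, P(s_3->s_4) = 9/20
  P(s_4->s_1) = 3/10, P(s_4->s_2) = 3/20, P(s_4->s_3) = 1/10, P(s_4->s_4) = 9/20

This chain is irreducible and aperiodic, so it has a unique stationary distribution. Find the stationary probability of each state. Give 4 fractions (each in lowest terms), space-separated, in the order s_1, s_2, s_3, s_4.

Answer: 1315/6991 1853/6991 1218/6991 2605/6991

Derivation:
The stationary distribution satisfies pi = pi * P, i.e.:
  pi_s_1 = 3/20*pi_s_1 + 1/20*pi_s_2 + 1/5*pi_s_3 + 3/10*pi_s_4
  pi_s_2 = 1/5*pi_s_1 + 9/20*pi_s_2 + 3/10*pi_s_3 + 3/20*pi_s_4
  pi_s_3 = 2/5*pi_s_1 + 1/5*pi_s_2 + 1/20*pi_s_3 + 1/10*pi_s_4
  pi_s_4 = 1/4*pi_s_1 + 3/10*pi_s_2 + 9/20*pi_s_3 + 9/20*pi_s_4
with normalization: pi_s_1 + pi_s_2 + pi_s_3 + pi_s_4 = 1.

Using the first 3 balance equations plus normalization, the linear system A*pi = b is:
  [-17/20, 1/20, 1/5, 3/10] . pi = 0
  [1/5, -11/20, 3/10, 3/20] . pi = 0
  [2/5, 1/5, -19/20, 1/10] . pi = 0
  [1, 1, 1, 1] . pi = 1

Solving yields:
  pi_s_1 = 1315/6991
  pi_s_2 = 1853/6991
  pi_s_3 = 1218/6991
  pi_s_4 = 2605/6991

Verification (pi * P):
  1315/6991*3/20 + 1853/6991*1/20 + 1218/6991*1/5 + 2605/6991*3/10 = 1315/6991 = pi_s_1  (ok)
  1315/6991*1/5 + 1853/6991*9/20 + 1218/6991*3/10 + 2605/6991*3/20 = 1853/6991 = pi_s_2  (ok)
  1315/6991*2/5 + 1853/6991*1/5 + 1218/6991*1/20 + 2605/6991*1/10 = 1218/6991 = pi_s_3  (ok)
  1315/6991*1/4 + 1853/6991*3/10 + 1218/6991*9/20 + 2605/6991*9/20 = 2605/6991 = pi_s_4  (ok)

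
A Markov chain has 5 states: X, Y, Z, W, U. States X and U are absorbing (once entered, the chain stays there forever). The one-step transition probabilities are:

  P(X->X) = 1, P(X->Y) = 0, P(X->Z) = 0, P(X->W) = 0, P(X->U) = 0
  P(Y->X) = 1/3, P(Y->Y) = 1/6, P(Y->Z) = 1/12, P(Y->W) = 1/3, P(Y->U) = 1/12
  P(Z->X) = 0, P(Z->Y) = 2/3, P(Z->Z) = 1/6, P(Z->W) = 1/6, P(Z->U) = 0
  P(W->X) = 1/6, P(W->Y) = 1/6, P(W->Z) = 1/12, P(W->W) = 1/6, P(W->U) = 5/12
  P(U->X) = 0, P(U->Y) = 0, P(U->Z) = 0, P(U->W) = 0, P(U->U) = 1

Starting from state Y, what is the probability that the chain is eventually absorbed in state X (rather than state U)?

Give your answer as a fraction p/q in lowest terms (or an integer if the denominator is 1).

Let a_i = P(absorbed in X | start in state i).
Boundary conditions: a_X = 1, a_U = 0.
For each transient state i, a_i = sum_j P(i->j) * a_j:
  a_Y = 1/3*a_X + 1/6*a_Y + 1/12*a_Z + 1/3*a_W + 1/12*a_U
  a_Z = 0*a_X + 2/3*a_Y + 1/6*a_Z + 1/6*a_W + 0*a_U
  a_W = 1/6*a_X + 1/6*a_Y + 1/12*a_Z + 1/6*a_W + 5/12*a_U

Substituting a_X = 1 and a_U = 0, rearrange to (I - Q) a = r where r[i] = P(i -> X):
  [5/6, -1/12, -1/3] . (a_Y, a_Z, a_W) = 1/3
  [-2/3, 5/6, -1/6] . (a_Y, a_Z, a_W) = 0
  [-1/6, -1/12, 5/6] . (a_Y, a_Z, a_W) = 1/6

Solving yields:
  a_Y = 17/28
  a_Z = 55/98
  a_W = 37/98

Starting state is Y, so the absorption probability is a_Y = 17/28.

Answer: 17/28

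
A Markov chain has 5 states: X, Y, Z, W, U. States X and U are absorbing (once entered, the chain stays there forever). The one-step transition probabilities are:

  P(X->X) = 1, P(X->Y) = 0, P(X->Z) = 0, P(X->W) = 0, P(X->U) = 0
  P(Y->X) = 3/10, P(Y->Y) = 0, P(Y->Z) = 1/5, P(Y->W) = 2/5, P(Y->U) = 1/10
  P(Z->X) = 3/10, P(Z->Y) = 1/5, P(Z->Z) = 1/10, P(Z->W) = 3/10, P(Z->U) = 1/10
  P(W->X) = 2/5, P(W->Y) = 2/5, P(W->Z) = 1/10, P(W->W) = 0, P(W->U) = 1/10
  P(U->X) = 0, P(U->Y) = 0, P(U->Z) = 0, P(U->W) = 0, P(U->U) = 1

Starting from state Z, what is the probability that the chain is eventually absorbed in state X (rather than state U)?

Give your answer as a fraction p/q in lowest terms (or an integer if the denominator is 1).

Let a_i = P(absorbed in X | start in state i).
Boundary conditions: a_X = 1, a_U = 0.
For each transient state i, a_i = sum_j P(i->j) * a_j:
  a_Y = 3/10*a_X + 0*a_Y + 1/5*a_Z + 2/5*a_W + 1/10*a_U
  a_Z = 3/10*a_X + 1/5*a_Y + 1/10*a_Z + 3/10*a_W + 1/10*a_U
  a_W = 2/5*a_X + 2/5*a_Y + 1/10*a_Z + 0*a_W + 1/10*a_U

Substituting a_X = 1 and a_U = 0, rearrange to (I - Q) a = r where r[i] = P(i -> X):
  [1, -1/5, -2/5] . (a_Y, a_Z, a_W) = 3/10
  [-1/5, 9/10, -3/10] . (a_Y, a_Z, a_W) = 3/10
  [-2/5, -1/10, 1] . (a_Y, a_Z, a_W) = 2/5

Solving yields:
  a_Y = 167/218
  a_Z = 250/327
  a_W = 256/327

Starting state is Z, so the absorption probability is a_Z = 250/327.

Answer: 250/327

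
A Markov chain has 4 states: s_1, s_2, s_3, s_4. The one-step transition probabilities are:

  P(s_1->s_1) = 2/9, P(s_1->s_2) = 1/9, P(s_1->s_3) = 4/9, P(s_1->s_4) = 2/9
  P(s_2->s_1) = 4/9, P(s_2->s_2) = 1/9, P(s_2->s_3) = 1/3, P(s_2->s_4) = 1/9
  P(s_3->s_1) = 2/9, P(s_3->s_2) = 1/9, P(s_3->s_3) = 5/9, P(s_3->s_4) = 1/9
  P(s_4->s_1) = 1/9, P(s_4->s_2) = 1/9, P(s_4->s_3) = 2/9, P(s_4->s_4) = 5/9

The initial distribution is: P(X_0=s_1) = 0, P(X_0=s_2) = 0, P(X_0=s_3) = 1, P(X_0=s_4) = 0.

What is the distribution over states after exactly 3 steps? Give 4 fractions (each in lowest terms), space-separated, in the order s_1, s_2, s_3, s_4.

Propagating the distribution step by step (d_{t+1} = d_t * P):
d_0 = (s_1=0, s_2=0, s_3=1, s_4=0)
  d_1[s_1] = 0*2/9 + 0*4/9 + 1*2/9 + 0*1/9 = 2/9
  d_1[s_2] = 0*1/9 + 0*1/9 + 1*1/9 + 0*1/9 = 1/9
  d_1[s_3] = 0*4/9 + 0*1/3 + 1*5/9 + 0*2/9 = 5/9
  d_1[s_4] = 0*2/9 + 0*1/9 + 1*1/9 + 0*5/9 = 1/9
d_1 = (s_1=2/9, s_2=1/9, s_3=5/9, s_4=1/9)
  d_2[s_1] = 2/9*2/9 + 1/9*4/9 + 5/9*2/9 + 1/9*1/9 = 19/81
  d_2[s_2] = 2/9*1/9 + 1/9*1/9 + 5/9*1/9 + 1/9*1/9 = 1/9
  d_2[s_3] = 2/9*4/9 + 1/9*1/3 + 5/9*5/9 + 1/9*2/9 = 38/81
  d_2[s_4] = 2/9*2/9 + 1/9*1/9 + 5/9*1/9 + 1/9*5/9 = 5/27
d_2 = (s_1=19/81, s_2=1/9, s_3=38/81, s_4=5/27)
  d_3[s_1] = 19/81*2/9 + 1/9*4/9 + 38/81*2/9 + 5/27*1/9 = 55/243
  d_3[s_2] = 19/81*1/9 + 1/9*1/9 + 38/81*1/9 + 5/27*1/9 = 1/9
  d_3[s_3] = 19/81*4/9 + 1/9*1/3 + 38/81*5/9 + 5/27*2/9 = 323/729
  d_3[s_4] = 19/81*2/9 + 1/9*1/9 + 38/81*1/9 + 5/27*5/9 = 160/729
d_3 = (s_1=55/243, s_2=1/9, s_3=323/729, s_4=160/729)

Answer: 55/243 1/9 323/729 160/729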